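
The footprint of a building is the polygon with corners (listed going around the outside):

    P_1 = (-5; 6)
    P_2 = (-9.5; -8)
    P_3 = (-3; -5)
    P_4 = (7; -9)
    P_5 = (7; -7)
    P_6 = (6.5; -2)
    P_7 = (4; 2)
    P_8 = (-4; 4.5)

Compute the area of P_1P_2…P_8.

136.75

Cross-terms: 97, 23.5, 62, 14, 31.5, 21, 26, -1.5  ⇒  Σ = 273.5
Area = |Σ|/2 = 136.75.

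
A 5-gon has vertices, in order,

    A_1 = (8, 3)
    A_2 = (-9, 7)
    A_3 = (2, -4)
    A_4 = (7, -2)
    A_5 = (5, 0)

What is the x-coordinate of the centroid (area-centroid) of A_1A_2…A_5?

7/11

Apply the shoelace (surveyor's) formula. First the cross-terms c_i = x_i·y_{i+1} − x_{i+1}·y_i:
  83, 22, 24, 10, 15  ⇒  2A = 154, A = 77.
Then Σ (x_i + x_{i+1})·c_i = 294, so x̄ = 294 / (6·77) = 7/11.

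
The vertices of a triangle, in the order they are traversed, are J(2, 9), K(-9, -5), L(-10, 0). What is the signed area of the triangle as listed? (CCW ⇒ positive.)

Cross-terms: 71, -50, -90  ⇒  Σ = -69
Signed area = Σ/2 = -34.5 (negative ⇒ clockwise traversal).

-34.5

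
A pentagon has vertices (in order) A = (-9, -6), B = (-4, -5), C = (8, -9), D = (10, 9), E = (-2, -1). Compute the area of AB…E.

Σ = (21) + (76) + (162) + (8) + (3) = 270
Area = |Σ|/2 = 135.

135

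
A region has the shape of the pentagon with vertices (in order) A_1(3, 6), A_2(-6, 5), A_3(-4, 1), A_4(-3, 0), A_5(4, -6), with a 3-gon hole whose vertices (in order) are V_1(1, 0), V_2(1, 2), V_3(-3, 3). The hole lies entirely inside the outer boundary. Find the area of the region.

60

Outer boundary:
Apply the shoelace (surveyor's) formula: 2A = Σ (x_i·y_{i+1} − x_{i+1}·y_i), indices taken mod 5.
Cross-terms: 51, 14, 3, 18, 42  ⇒  Σ = 128
Area = |Σ|/2 = 64.
Hole:
Cross-terms: 2, 9, -3  ⇒  Σ = 8
Area = |Σ|/2 = 4.
Net area = 64 − 4 = 60.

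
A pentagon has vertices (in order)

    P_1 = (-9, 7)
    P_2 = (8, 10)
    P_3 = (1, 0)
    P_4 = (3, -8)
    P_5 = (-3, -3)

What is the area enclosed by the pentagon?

122.5

Apply the shoelace formula: 2A = Σ (x_i·y_{i+1} − x_{i+1}·y_i), indices taken mod 5.
Σ = (-146) + (-10) + (-8) + (-33) + (-48) = -245
Area = |Σ|/2 = 122.5.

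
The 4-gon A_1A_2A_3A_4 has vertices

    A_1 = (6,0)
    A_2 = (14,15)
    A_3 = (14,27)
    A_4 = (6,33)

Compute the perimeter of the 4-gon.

|A_1A_2| = √((8)² + (15)²) = √289 = 17
|A_2A_3| = √((0)² + (12)²) = √144 = 12
|A_3A_4| = √((-8)² + (6)²) = √100 = 10
|A_4A_1| = √((0)² + (-33)²) = √1089 = 33
Perimeter = 17 + 12 + 10 + 33 = 72.

72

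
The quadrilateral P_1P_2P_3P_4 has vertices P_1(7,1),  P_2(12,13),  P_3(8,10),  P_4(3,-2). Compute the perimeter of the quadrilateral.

|P_1P_2| = √((5)² + (12)²) = √169 = 13
|P_2P_3| = √((-4)² + (-3)²) = √25 = 5
|P_3P_4| = √((-5)² + (-12)²) = √169 = 13
|P_4P_1| = √((4)² + (3)²) = √25 = 5
Perimeter = 13 + 5 + 13 + 5 = 36.

36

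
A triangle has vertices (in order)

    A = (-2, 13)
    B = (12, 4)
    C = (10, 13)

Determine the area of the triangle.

54

A→B: (-2)(4) − (12)(13) = -164
B→C: (12)(13) − (10)(4) = 116
C→A: (10)(13) − (-2)(13) = 156
Σ = 108
Area = |Σ|/2 = 54.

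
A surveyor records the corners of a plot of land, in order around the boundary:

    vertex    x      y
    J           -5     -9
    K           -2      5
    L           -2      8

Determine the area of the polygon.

4.5

J→K: (-5)(5) − (-2)(-9) = -43
K→L: (-2)(8) − (-2)(5) = -6
L→J: (-2)(-9) − (-5)(8) = 58
Σ = 9
Area = |Σ|/2 = 4.5.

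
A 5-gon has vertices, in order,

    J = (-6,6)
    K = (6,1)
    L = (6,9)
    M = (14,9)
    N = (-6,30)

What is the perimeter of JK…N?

82

|JK| = √((12)² + (-5)²) = √169 = 13
|KL| = √((0)² + (8)²) = √64 = 8
|LM| = √((8)² + (0)²) = √64 = 8
|MN| = √((-20)² + (21)²) = √841 = 29
|NJ| = √((0)² + (-24)²) = √576 = 24
Perimeter = 13 + 8 + 8 + 29 + 24 = 82.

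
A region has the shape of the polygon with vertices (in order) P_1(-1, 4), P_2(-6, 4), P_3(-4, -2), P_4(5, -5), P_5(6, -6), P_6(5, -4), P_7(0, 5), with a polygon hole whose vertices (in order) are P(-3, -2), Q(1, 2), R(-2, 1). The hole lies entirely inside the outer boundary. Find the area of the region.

Outer boundary:
Apply the shoelace formula: 2A = Σ (x_i·y_{i+1} − x_{i+1}·y_i), indices taken mod 7.
P_1→P_2: (-1)(4) − (-6)(4) = 20
P_2→P_3: (-6)(-2) − (-4)(4) = 28
P_3→P_4: (-4)(-5) − (5)(-2) = 30
P_4→P_5: (5)(-6) − (6)(-5) = 0
P_5→P_6: (6)(-4) − (5)(-6) = 6
P_6→P_7: (5)(5) − (0)(-4) = 25
P_7→P_1: (0)(4) − (-1)(5) = 5
Σ = 114
Area = |Σ|/2 = 57.
Hole:
Apply the shoelace formula: 2A = Σ (x_i·y_{i+1} − x_{i+1}·y_i), indices taken mod 3.
P→Q: (-3)(2) − (1)(-2) = -4
Q→R: (1)(1) − (-2)(2) = 5
R→P: (-2)(-2) − (-3)(1) = 7
Σ = 8
Area = |Σ|/2 = 4.
Net area = 57 − 4 = 53.

53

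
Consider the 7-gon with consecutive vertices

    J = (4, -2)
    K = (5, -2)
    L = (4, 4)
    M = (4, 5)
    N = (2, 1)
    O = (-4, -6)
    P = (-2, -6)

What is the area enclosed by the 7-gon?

Apply the surveyor's formula: 2A = Σ (x_i·y_{i+1} − x_{i+1}·y_i), indices taken mod 7.
J→K: (4)(-2) − (5)(-2) = 2
K→L: (5)(4) − (4)(-2) = 28
L→M: (4)(5) − (4)(4) = 4
M→N: (4)(1) − (2)(5) = -6
N→O: (2)(-6) − (-4)(1) = -8
O→P: (-4)(-6) − (-2)(-6) = 12
P→J: (-2)(-2) − (4)(-6) = 28
Σ = 60
Area = |Σ|/2 = 30.

30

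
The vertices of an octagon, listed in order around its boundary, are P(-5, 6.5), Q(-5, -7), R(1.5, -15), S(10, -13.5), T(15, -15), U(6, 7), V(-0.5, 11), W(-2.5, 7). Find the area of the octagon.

Apply the shoelace formula: 2A = Σ (x_i·y_{i+1} − x_{i+1}·y_i), indices taken mod 8.
Cross-terms: 67.5, 85.5, 129.75, 52.5, 195, 69.5, 24, 18.75  ⇒  Σ = 642.5
Area = |Σ|/2 = 321.25.

321.25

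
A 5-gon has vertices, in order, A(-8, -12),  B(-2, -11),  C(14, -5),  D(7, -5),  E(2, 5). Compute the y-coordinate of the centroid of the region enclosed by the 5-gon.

Apply the shoelace formula. First the cross-terms c_i = x_i·y_{i+1} − x_{i+1}·y_i:
  64, 164, -35, 45, 16  ⇒  2A = 254, A = 127.
Then Σ (y_i + y_{i+1})·c_i = -3858, so ȳ = -3858 / (6·127) = -643/127.

-643/127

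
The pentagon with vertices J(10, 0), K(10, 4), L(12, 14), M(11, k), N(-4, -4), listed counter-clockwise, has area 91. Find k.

13

Write out the shoelace sum; only the two edges meeting at M involve k:
2·Area = [(12·k − 11·14) + (11·(-4) − (-4)·k)] + 172
       = 16·k + -26 = 182
⇒ k = 13.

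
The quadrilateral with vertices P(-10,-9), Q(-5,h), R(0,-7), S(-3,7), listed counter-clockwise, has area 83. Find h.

-10

Write out the shoelace sum; only the two edges meeting at Q involve h:
2·Area = [((-10)·h − (-5)·(-9)) + ((-5)·(-7) − 0·h)] + 76
       = -10·h + 66 = 166
⇒ h = -10.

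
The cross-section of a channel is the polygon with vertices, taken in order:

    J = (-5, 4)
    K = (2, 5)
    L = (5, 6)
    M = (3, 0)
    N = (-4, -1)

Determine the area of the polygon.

44

Apply the shoelace (surveyor's) formula: 2A = Σ (x_i·y_{i+1} − x_{i+1}·y_i), indices taken mod 5.
Cross-terms: -33, -13, -18, -3, -21  ⇒  Σ = -88
Area = |Σ|/2 = 44.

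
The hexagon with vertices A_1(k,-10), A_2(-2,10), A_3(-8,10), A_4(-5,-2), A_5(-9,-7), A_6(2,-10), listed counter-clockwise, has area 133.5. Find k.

3

Write out the shoelace sum; only the two edges meeting at A_1 involve k:
2·Area = [(2·(-10) − k·(-10)) + (k·10 − (-2)·(-10))] + 247
       = 20·k + 207 = 267
⇒ k = 3.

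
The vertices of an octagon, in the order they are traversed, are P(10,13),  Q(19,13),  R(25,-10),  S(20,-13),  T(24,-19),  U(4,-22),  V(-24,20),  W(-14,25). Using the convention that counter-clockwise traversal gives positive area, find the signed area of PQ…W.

Apply Gauss's area formula: 2A = Σ (x_i·y_{i+1} − x_{i+1}·y_i), indices taken mod 8.
Σ = (-117) + (-515) + (-125) + (-68) + (-452) + (-448) + (-320) + (-432) = -2477
Signed area = Σ/2 = -1238.5 (negative ⇒ clockwise traversal).

-1238.5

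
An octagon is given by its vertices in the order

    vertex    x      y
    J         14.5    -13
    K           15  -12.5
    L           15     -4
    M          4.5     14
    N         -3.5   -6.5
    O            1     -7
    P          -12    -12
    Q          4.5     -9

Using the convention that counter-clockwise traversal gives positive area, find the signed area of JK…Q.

Apply the shoelace (surveyor's) formula: 2A = Σ (x_i·y_{i+1} − x_{i+1}·y_i), indices taken mod 8.
J→K: (14.5)(-12.5) − (15)(-13) = 13.75
K→L: (15)(-4) − (15)(-12.5) = 127.5
L→M: (15)(14) − (4.5)(-4) = 228
M→N: (4.5)(-6.5) − (-3.5)(14) = 19.75
N→O: (-3.5)(-7) − (1)(-6.5) = 31
O→P: (1)(-12) − (-12)(-7) = -96
P→Q: (-12)(-9) − (4.5)(-12) = 162
Q→J: (4.5)(-13) − (14.5)(-9) = 72
Σ = 558
Signed area = Σ/2 = 279 (positive ⇒ counter-clockwise traversal).

279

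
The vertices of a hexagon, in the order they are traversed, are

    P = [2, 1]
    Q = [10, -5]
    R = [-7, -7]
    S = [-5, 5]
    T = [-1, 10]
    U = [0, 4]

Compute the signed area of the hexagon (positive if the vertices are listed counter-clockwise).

Apply the shoelace (surveyor's) formula: 2A = Σ (x_i·y_{i+1} − x_{i+1}·y_i), indices taken mod 6.
Cross-terms: -20, -105, -70, -45, -4, -8  ⇒  Σ = -252
Signed area = Σ/2 = -126 (negative ⇒ clockwise traversal).

-126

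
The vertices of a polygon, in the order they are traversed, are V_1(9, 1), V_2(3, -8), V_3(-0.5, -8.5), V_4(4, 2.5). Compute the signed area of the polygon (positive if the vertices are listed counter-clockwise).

Σ = (-75) + (-29.5) + (32.75) + (-18.5) = -90.25
Signed area = Σ/2 = -45.125 (negative ⇒ clockwise traversal).

-45.125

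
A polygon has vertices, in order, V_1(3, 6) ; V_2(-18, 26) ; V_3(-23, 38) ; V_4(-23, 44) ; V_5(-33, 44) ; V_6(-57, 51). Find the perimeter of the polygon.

158

|V_1V_2| = √((-21)² + (20)²) = √841 = 29
|V_2V_3| = √((-5)² + (12)²) = √169 = 13
|V_3V_4| = √((0)² + (6)²) = √36 = 6
|V_4V_5| = √((-10)² + (0)²) = √100 = 10
|V_5V_6| = √((-24)² + (7)²) = √625 = 25
|V_6V_1| = √((60)² + (-45)²) = √5625 = 75
Perimeter = 29 + 13 + 6 + 10 + 25 + 75 = 158.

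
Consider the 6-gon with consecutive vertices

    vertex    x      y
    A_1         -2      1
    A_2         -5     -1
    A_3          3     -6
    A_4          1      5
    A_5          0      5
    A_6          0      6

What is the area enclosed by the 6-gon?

39

Σ = (7) + (33) + (21) + (5) + (0) + (12) = 78
Area = |Σ|/2 = 39.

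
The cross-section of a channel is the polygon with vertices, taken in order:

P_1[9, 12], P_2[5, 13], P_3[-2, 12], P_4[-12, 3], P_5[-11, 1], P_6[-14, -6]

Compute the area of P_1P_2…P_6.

134

Apply the shoelace (surveyor's) formula: 2A = Σ (x_i·y_{i+1} − x_{i+1}·y_i), indices taken mod 6.
Σ = (57) + (86) + (138) + (21) + (80) + (-114) = 268
Area = |Σ|/2 = 134.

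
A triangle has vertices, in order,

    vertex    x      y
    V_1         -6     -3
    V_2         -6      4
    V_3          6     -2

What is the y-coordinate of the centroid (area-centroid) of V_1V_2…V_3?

Apply Gauss's area formula. First the cross-terms c_i = x_i·y_{i+1} − x_{i+1}·y_i:
  -42, -12, -30  ⇒  2A = -84, A = -42.
Then Σ (y_i + y_{i+1})·c_i = 84, so ȳ = 84 / (6·(-42)) = -1/3.

-1/3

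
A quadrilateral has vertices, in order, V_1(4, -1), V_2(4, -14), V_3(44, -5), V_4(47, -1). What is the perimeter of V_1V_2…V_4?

102

|V_1V_2| = √((0)² + (-13)²) = √169 = 13
|V_2V_3| = √((40)² + (9)²) = √1681 = 41
|V_3V_4| = √((3)² + (4)²) = √25 = 5
|V_4V_1| = √((-43)² + (0)²) = √1849 = 43
Perimeter = 13 + 41 + 5 + 43 = 102.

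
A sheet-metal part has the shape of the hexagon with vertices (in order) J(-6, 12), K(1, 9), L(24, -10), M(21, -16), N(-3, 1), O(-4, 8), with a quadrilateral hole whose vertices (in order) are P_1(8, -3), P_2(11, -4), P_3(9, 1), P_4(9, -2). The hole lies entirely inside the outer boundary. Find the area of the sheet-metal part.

Outer boundary:
Apply the surveyor's formula: 2A = Σ (x_i·y_{i+1} − x_{i+1}·y_i), indices taken mod 6.
J→K: (-6)(9) − (1)(12) = -66
K→L: (1)(-10) − (24)(9) = -226
L→M: (24)(-16) − (21)(-10) = -174
M→N: (21)(1) − (-3)(-16) = -27
N→O: (-3)(8) − (-4)(1) = -20
O→J: (-4)(12) − (-6)(8) = 0
Σ = -513
Area = |Σ|/2 = 256.5.
Hole:
Σ = (1) + (47) + (-27) + (-11) = 10
Area = |Σ|/2 = 5.
Net area = 256.5 − 5 = 251.5.

251.5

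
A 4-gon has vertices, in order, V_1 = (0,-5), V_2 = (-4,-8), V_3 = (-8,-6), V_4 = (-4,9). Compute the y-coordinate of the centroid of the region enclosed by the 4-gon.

-1.5

Apply the shoelace (surveyor's) formula. First the cross-terms c_i = x_i·y_{i+1} − x_{i+1}·y_i:
  -20, -40, -96, 20  ⇒  2A = -136, A = -68.
Then Σ (y_i + y_{i+1})·c_i = 612, so ȳ = 612 / (6·(-68)) = -1.5.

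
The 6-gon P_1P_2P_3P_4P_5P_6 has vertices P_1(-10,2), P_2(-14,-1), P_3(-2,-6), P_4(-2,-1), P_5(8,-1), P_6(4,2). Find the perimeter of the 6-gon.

52

|P_1P_2| = √((-4)² + (-3)²) = √25 = 5
|P_2P_3| = √((12)² + (-5)²) = √169 = 13
|P_3P_4| = √((0)² + (5)²) = √25 = 5
|P_4P_5| = √((10)² + (0)²) = √100 = 10
|P_5P_6| = √((-4)² + (3)²) = √25 = 5
|P_6P_1| = √((-14)² + (0)²) = √196 = 14
Perimeter = 5 + 13 + 5 + 10 + 5 + 14 = 52.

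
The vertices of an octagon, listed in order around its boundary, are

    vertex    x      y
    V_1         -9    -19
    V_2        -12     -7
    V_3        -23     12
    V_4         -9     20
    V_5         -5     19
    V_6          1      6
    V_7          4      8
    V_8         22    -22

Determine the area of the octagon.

919

Apply the surveyor's formula: 2A = Σ (x_i·y_{i+1} − x_{i+1}·y_i), indices taken mod 8.
Σ = (-165) + (-305) + (-352) + (-71) + (-49) + (-16) + (-264) + (-616) = -1838
Area = |Σ|/2 = 919.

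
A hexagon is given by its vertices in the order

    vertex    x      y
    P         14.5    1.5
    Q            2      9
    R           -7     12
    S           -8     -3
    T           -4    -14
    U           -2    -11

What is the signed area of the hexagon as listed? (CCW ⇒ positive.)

Σ = (127.5) + (87) + (117) + (100) + (16) + (156.5) = 604
Signed area = Σ/2 = 302 (positive ⇒ counter-clockwise traversal).

302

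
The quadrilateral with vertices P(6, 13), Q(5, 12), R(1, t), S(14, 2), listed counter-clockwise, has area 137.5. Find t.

The doubled signed area Σ (x_i y_{i+1} − x_{i+1} y_i) is linear in t.
With t=0 it equals 167; the coefficient of t is -9 (from the two edges through R).
So -9·t + 167 = 2·137.5 = 275 ⇒ t = -12.

-12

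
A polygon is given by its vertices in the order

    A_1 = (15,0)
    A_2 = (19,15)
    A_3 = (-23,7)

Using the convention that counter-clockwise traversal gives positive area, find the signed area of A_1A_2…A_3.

299

Σ = (225) + (478) + (-105) = 598
Signed area = Σ/2 = 299 (positive ⇒ counter-clockwise traversal).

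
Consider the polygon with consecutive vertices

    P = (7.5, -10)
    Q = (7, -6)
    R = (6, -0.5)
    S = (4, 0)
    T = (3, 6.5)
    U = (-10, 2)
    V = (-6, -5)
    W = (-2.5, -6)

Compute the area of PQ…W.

156

Apply Gauss's area formula: 2A = Σ (x_i·y_{i+1} − x_{i+1}·y_i), indices taken mod 8.
Σ = (25) + (32.5) + (2) + (26) + (71) + (62) + (23.5) + (70) = 312
Area = |Σ|/2 = 156.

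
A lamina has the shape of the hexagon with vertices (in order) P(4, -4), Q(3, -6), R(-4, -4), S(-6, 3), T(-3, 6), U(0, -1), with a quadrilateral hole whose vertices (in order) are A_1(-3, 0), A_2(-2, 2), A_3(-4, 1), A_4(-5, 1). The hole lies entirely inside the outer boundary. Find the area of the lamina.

Outer boundary:
Apply Gauss's area formula: 2A = Σ (x_i·y_{i+1} − x_{i+1}·y_i), indices taken mod 6.
Σ = (-12) + (-36) + (-36) + (-27) + (3) + (4) = -104
Area = |Σ|/2 = 52.
Hole:
Apply the shoelace (surveyor's) formula: 2A = Σ (x_i·y_{i+1} − x_{i+1}·y_i), indices taken mod 4.
Σ = (-6) + (6) + (1) + (3) = 4
Area = |Σ|/2 = 2.
Net area = 52 − 2 = 50.

50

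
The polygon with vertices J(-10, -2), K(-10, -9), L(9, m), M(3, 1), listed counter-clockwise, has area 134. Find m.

-8

The doubled signed area Σ (x_i y_{i+1} − x_{i+1} y_i) is linear in m.
With m=0 it equals 164; the coefficient of m is -13 (from the two edges through L).
So -13·m + 164 = 2·134 = 268 ⇒ m = -8.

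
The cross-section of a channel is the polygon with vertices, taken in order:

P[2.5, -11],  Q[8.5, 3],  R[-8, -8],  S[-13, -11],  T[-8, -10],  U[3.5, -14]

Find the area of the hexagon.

Apply Gauss's area formula: 2A = Σ (x_i·y_{i+1} − x_{i+1}·y_i), indices taken mod 6.
Cross-terms: 101, -44, -16, 42, 147, -3.5  ⇒  Σ = 226.5
Area = |Σ|/2 = 113.25.

113.25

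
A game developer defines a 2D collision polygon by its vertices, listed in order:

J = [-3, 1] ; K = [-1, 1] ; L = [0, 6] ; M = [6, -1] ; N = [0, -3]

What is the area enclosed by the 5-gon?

35.5

Apply the shoelace formula: 2A = Σ (x_i·y_{i+1} − x_{i+1}·y_i), indices taken mod 5.
Σ = (-2) + (-6) + (-36) + (-18) + (-9) = -71
Area = |Σ|/2 = 35.5.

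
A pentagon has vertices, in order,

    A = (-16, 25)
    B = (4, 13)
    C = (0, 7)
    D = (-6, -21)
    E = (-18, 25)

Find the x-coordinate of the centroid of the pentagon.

-249/34

Apply Gauss's area formula. First the cross-terms c_i = x_i·y_{i+1} − x_{i+1}·y_i:
  -308, 28, 42, -528, -50  ⇒  2A = -816, A = -408.
Then Σ (x_i + x_{i+1})·c_i = 17928, so x̄ = 17928 / (6·(-408)) = -249/34.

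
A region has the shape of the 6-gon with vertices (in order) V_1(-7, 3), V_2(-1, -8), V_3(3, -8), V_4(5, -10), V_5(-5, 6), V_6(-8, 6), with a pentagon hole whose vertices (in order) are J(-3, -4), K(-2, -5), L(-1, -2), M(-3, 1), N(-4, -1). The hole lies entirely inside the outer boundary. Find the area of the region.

Outer boundary:
Σ = (59) + (32) + (10) + (-20) + (18) + (18) = 117
Area = |Σ|/2 = 58.5.
Hole:
Σ = (7) + (-1) + (-7) + (7) + (13) = 19
Area = |Σ|/2 = 9.5.
Net area = 58.5 − 9.5 = 49.

49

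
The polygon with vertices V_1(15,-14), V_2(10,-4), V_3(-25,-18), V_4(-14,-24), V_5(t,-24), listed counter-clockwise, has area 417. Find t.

Write out the shoelace sum; only the two edges meeting at V_5 involve t:
2·Area = [((-14)·(-24) − t·(-24)) + (t·(-14) − 15·(-24))] + 148
       = 10·t + 844 = 834
⇒ t = -1.

-1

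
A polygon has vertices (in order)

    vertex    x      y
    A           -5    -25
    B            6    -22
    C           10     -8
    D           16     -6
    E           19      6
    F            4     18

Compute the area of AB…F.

509

Apply the shoelace formula: 2A = Σ (x_i·y_{i+1} − x_{i+1}·y_i), indices taken mod 6.
A→B: (-5)(-22) − (6)(-25) = 260
B→C: (6)(-8) − (10)(-22) = 172
C→D: (10)(-6) − (16)(-8) = 68
D→E: (16)(6) − (19)(-6) = 210
E→F: (19)(18) − (4)(6) = 318
F→A: (4)(-25) − (-5)(18) = -10
Σ = 1018
Area = |Σ|/2 = 509.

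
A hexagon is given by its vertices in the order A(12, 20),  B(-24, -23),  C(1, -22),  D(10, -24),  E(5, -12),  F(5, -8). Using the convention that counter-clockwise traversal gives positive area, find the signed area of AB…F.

583.5

Apply the shoelace (surveyor's) formula: 2A = Σ (x_i·y_{i+1} − x_{i+1}·y_i), indices taken mod 6.
A→B: (12)(-23) − (-24)(20) = 204
B→C: (-24)(-22) − (1)(-23) = 551
C→D: (1)(-24) − (10)(-22) = 196
D→E: (10)(-12) − (5)(-24) = 0
E→F: (5)(-8) − (5)(-12) = 20
F→A: (5)(20) − (12)(-8) = 196
Σ = 1167
Signed area = Σ/2 = 583.5 (positive ⇒ counter-clockwise traversal).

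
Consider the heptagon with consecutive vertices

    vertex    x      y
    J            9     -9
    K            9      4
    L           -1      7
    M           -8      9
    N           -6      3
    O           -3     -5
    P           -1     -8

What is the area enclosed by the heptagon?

200

Apply Gauss's area formula: 2A = Σ (x_i·y_{i+1} − x_{i+1}·y_i), indices taken mod 7.
Σ = (117) + (67) + (47) + (30) + (39) + (19) + (81) = 400
Area = |Σ|/2 = 200.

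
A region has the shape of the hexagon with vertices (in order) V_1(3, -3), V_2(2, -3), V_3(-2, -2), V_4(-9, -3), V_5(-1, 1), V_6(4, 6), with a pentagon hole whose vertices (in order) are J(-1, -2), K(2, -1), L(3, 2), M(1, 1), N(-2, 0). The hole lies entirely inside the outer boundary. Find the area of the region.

Outer boundary:
Apply the shoelace formula: 2A = Σ (x_i·y_{i+1} − x_{i+1}·y_i), indices taken mod 6.
Cross-terms: -3, -10, -12, -12, -10, -30  ⇒  Σ = -77
Area = |Σ|/2 = 38.5.
Hole:
Σ = (5) + (7) + (1) + (2) + (4) = 19
Area = |Σ|/2 = 9.5.
Net area = 38.5 − 9.5 = 29.

29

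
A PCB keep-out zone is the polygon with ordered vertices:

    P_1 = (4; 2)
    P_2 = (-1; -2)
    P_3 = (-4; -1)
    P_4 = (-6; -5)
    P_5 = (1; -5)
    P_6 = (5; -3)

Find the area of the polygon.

40

P_1→P_2: (4)(-2) − (-1)(2) = -6
P_2→P_3: (-1)(-1) − (-4)(-2) = -7
P_3→P_4: (-4)(-5) − (-6)(-1) = 14
P_4→P_5: (-6)(-5) − (1)(-5) = 35
P_5→P_6: (1)(-3) − (5)(-5) = 22
P_6→P_1: (5)(2) − (4)(-3) = 22
Σ = 80
Area = |Σ|/2 = 40.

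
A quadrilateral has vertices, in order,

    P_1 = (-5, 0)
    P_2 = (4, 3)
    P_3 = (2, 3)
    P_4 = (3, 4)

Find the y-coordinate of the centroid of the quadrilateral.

Apply the surveyor's formula. First the cross-terms c_i = x_i·y_{i+1} − x_{i+1}·y_i:
  -15, 6, -1, 20  ⇒  2A = 10, A = 5.
Then Σ (y_i + y_{i+1})·c_i = 64, so ȳ = 64 / (6·5) = 32/15.

32/15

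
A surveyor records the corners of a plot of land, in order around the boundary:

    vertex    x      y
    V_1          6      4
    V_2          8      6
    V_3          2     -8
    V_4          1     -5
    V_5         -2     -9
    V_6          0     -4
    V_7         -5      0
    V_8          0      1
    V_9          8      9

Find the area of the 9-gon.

70

Apply Gauss's area formula: 2A = Σ (x_i·y_{i+1} − x_{i+1}·y_i), indices taken mod 9.
V_1→V_2: (6)(6) − (8)(4) = 4
V_2→V_3: (8)(-8) − (2)(6) = -76
V_3→V_4: (2)(-5) − (1)(-8) = -2
V_4→V_5: (1)(-9) − (-2)(-5) = -19
V_5→V_6: (-2)(-4) − (0)(-9) = 8
V_6→V_7: (0)(0) − (-5)(-4) = -20
V_7→V_8: (-5)(1) − (0)(0) = -5
V_8→V_9: (0)(9) − (8)(1) = -8
V_9→V_1: (8)(4) − (6)(9) = -22
Σ = -140
Area = |Σ|/2 = 70.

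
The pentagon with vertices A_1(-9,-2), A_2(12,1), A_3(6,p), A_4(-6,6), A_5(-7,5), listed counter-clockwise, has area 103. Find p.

Write out the shoelace sum; only the two edges meeting at A_3 involve p:
2·Area = [(12·p − 6·1) + (6·6 − (-6)·p)] + 86
       = 18·p + 116 = 206
⇒ p = 5.

5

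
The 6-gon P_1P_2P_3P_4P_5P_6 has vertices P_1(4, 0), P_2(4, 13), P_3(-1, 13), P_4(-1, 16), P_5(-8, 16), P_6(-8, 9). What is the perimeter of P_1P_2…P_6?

|P_1P_2| = √((0)² + (13)²) = √169 = 13
|P_2P_3| = √((-5)² + (0)²) = √25 = 5
|P_3P_4| = √((0)² + (3)²) = √9 = 3
|P_4P_5| = √((-7)² + (0)²) = √49 = 7
|P_5P_6| = √((0)² + (-7)²) = √49 = 7
|P_6P_1| = √((12)² + (-9)²) = √225 = 15
Perimeter = 13 + 5 + 3 + 7 + 7 + 15 = 50.

50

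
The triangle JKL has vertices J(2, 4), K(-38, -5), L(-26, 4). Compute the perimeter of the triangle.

|JK| = √((-40)² + (-9)²) = √1681 = 41
|KL| = √((12)² + (9)²) = √225 = 15
|LJ| = √((28)² + (0)²) = √784 = 28
Perimeter = 41 + 15 + 28 = 84.

84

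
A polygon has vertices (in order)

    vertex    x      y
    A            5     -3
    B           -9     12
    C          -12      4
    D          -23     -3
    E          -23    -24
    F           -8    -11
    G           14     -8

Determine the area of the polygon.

514.5

Apply the shoelace formula: 2A = Σ (x_i·y_{i+1} − x_{i+1}·y_i), indices taken mod 7.
Σ = (33) + (108) + (128) + (483) + (61) + (218) + (-2) = 1029
Area = |Σ|/2 = 514.5.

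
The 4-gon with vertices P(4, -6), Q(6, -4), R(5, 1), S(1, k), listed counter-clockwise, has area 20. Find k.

Write out the shoelace sum; only the two edges meeting at S involve k:
2·Area = [(5·k − 1·1) + (1·(-6) − 4·k)] + 46
       = 1·k + 39 = 40
⇒ k = 1.

1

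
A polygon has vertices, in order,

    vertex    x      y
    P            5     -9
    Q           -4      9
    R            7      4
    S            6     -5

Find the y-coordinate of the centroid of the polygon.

Apply the shoelace formula. First the cross-terms c_i = x_i·y_{i+1} − x_{i+1}·y_i:
  9, -79, -59, -29  ⇒  2A = -158, A = -79.
Then Σ (y_i + y_{i+1})·c_i = -562, so ȳ = -562 / (6·(-79)) = 281/237.

281/237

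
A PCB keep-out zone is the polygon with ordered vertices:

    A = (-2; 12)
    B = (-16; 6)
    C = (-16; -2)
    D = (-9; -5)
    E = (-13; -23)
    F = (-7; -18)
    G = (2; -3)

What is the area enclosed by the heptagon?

Apply the surveyor's formula: 2A = Σ (x_i·y_{i+1} − x_{i+1}·y_i), indices taken mod 7.
A→B: (-2)(6) − (-16)(12) = 180
B→C: (-16)(-2) − (-16)(6) = 128
C→D: (-16)(-5) − (-9)(-2) = 62
D→E: (-9)(-23) − (-13)(-5) = 142
E→F: (-13)(-18) − (-7)(-23) = 73
F→G: (-7)(-3) − (2)(-18) = 57
G→A: (2)(12) − (-2)(-3) = 18
Σ = 660
Area = |Σ|/2 = 330.

330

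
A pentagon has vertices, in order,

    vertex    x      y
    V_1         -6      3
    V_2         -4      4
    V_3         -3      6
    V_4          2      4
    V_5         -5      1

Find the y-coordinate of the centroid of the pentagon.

Apply the shoelace formula. First the cross-terms c_i = x_i·y_{i+1} − x_{i+1}·y_i:
  -12, -12, -24, 22, -9  ⇒  2A = -35, A = -17.5.
Then Σ (y_i + y_{i+1})·c_i = -370, so ȳ = -370 / (6·(-17.5)) = 74/21.

74/21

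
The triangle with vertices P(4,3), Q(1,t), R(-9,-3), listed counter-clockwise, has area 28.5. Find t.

6

Write out the shoelace sum; only the two edges meeting at Q involve t:
2·Area = [(4·t − 1·3) + (1·(-3) − (-9)·t)] + -15
       = 13·t + -21 = 57
⇒ t = 6.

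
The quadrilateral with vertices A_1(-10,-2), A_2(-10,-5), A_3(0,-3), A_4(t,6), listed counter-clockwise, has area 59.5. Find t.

-1

Write out the shoelace sum; only the two edges meeting at A_4 involve t:
2·Area = [(0·6 − t·(-3)) + (t·(-2) − (-10)·6)] + 60
       = 1·t + 120 = 119
⇒ t = -1.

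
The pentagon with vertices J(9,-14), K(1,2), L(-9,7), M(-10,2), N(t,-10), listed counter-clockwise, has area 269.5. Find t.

Write out the shoelace sum; only the two edges meeting at N involve t:
2·Area = [((-10)·(-10) − t·2) + (t·(-14) − 9·(-10))] + 109
       = -16·t + 299 = 539
⇒ t = -15.

-15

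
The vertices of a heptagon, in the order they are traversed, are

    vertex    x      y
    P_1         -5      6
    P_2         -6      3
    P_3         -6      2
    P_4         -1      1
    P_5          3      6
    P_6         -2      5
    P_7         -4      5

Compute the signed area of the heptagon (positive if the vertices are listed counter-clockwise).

26

Apply Gauss's area formula: 2A = Σ (x_i·y_{i+1} − x_{i+1}·y_i), indices taken mod 7.
Σ = (21) + (6) + (-4) + (-9) + (27) + (10) + (1) = 52
Signed area = Σ/2 = 26 (positive ⇒ counter-clockwise traversal).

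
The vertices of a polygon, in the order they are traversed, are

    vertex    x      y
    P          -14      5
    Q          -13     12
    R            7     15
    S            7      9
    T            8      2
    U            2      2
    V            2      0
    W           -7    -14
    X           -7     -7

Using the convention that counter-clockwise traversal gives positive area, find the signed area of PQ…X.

Cross-terms: -103, -279, -42, -58, 12, -4, -28, -49, -133  ⇒  Σ = -684
Signed area = Σ/2 = -342 (negative ⇒ clockwise traversal).

-342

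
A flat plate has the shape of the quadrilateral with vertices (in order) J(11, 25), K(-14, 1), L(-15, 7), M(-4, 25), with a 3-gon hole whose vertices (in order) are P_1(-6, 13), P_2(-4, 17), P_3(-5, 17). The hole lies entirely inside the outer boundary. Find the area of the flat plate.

Outer boundary:
Apply the shoelace formula: 2A = Σ (x_i·y_{i+1} − x_{i+1}·y_i), indices taken mod 4.
J→K: (11)(1) − (-14)(25) = 361
K→L: (-14)(7) − (-15)(1) = -83
L→M: (-15)(25) − (-4)(7) = -347
M→J: (-4)(25) − (11)(25) = -375
Σ = -444
Area = |Σ|/2 = 222.
Hole:
P_1→P_2: (-6)(17) − (-4)(13) = -50
P_2→P_3: (-4)(17) − (-5)(17) = 17
P_3→P_1: (-5)(13) − (-6)(17) = 37
Σ = 4
Area = |Σ|/2 = 2.
Net area = 222 − 2 = 220.

220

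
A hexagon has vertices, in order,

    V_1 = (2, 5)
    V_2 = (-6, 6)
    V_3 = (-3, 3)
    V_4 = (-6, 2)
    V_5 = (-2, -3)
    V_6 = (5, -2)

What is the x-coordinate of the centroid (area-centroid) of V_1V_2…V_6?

Apply the surveyor's formula. First the cross-terms c_i = x_i·y_{i+1} − x_{i+1}·y_i:
  42, 0, 12, 22, 19, 29  ⇒  2A = 124, A = 62.
Then Σ (x_i + x_{i+1})·c_i = -192, so x̄ = -192 / (6·62) = -16/31.

-16/31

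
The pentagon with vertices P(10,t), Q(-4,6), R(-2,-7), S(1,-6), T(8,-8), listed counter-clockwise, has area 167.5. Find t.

The doubled signed area Σ (x_i y_{i+1} − x_{i+1} y_i) is linear in t.
With t=0 it equals 239; the coefficient of t is 12 (from the two edges through P).
So 12·t + 239 = 2·167.5 = 335 ⇒ t = 8.

8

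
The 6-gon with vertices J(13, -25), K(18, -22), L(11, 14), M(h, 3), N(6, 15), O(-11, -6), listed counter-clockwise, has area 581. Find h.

7

The doubled signed area Σ (x_i y_{i+1} − x_{i+1} y_i) is linear in h.
With h=0 it equals 1155; the coefficient of h is 1 (from the two edges through M).
So 1·h + 1155 = 2·581 = 1162 ⇒ h = 7.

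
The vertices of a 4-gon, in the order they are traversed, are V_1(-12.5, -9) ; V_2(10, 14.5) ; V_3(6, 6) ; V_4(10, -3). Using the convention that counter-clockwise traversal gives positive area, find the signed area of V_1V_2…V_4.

-161.875

Apply the shoelace (surveyor's) formula: 2A = Σ (x_i·y_{i+1} − x_{i+1}·y_i), indices taken mod 4.
V_1→V_2: (-12.5)(14.5) − (10)(-9) = -91.25
V_2→V_3: (10)(6) − (6)(14.5) = -27
V_3→V_4: (6)(-3) − (10)(6) = -78
V_4→V_1: (10)(-9) − (-12.5)(-3) = -127.5
Σ = -323.75
Signed area = Σ/2 = -161.875 (negative ⇒ clockwise traversal).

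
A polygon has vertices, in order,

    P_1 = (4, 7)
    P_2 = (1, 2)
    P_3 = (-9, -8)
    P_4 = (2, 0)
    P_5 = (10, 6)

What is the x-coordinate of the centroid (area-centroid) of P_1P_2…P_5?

Apply the shoelace formula. First the cross-terms c_i = x_i·y_{i+1} − x_{i+1}·y_i:
  1, 10, 16, 12, 46  ⇒  2A = 85, A = 42.5.
Then Σ (x_i + x_{i+1})·c_i = 601, so x̄ = 601 / (6·42.5) = 601/255.

601/255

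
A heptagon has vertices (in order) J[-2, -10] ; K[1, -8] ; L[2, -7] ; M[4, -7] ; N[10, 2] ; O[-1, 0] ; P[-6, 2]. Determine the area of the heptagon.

Cross-terms: 26, 9, 14, 78, 2, -2, 64  ⇒  Σ = 191
Area = |Σ|/2 = 95.5.

95.5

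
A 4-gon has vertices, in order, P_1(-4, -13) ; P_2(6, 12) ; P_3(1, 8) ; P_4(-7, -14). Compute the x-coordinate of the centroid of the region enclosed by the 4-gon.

Apply the shoelace (surveyor's) formula. First the cross-terms c_i = x_i·y_{i+1} − x_{i+1}·y_i:
  30, 36, 42, 35  ⇒  2A = 143, A = 71.5.
Then Σ (x_i + x_{i+1})·c_i = -325, so x̄ = -325 / (6·71.5) = -25/33.

-25/33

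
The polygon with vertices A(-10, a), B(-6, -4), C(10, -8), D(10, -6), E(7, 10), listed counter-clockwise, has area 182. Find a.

-2

The doubled signed area Σ (x_i y_{i+1} − x_{i+1} y_i) is linear in a.
With a=0 it equals 390; the coefficient of a is 13 (from the two edges through A).
So 13·a + 390 = 2·182 = 364 ⇒ a = -2.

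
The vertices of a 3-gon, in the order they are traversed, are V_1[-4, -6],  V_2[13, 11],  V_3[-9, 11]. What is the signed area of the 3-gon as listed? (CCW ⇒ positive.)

187

Apply the shoelace formula: 2A = Σ (x_i·y_{i+1} − x_{i+1}·y_i), indices taken mod 3.
Σ = (34) + (242) + (98) = 374
Signed area = Σ/2 = 187 (positive ⇒ counter-clockwise traversal).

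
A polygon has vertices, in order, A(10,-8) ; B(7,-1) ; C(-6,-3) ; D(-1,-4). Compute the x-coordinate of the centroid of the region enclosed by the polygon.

130/33

Apply Gauss's area formula. First the cross-terms c_i = x_i·y_{i+1} − x_{i+1}·y_i:
  46, -27, 21, 48  ⇒  2A = 88, A = 44.
Then Σ (x_i + x_{i+1})·c_i = 1040, so x̄ = 1040 / (6·44) = 130/33.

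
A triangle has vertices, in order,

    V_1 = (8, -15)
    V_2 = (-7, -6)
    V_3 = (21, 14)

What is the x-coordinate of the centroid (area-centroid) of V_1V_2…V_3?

Apply Gauss's area formula. First the cross-terms c_i = x_i·y_{i+1} − x_{i+1}·y_i:
  -153, 28, -427  ⇒  2A = -552, A = -276.
Then Σ (x_i + x_{i+1})·c_i = -12144, so x̄ = -12144 / (6·(-276)) = 22/3.

22/3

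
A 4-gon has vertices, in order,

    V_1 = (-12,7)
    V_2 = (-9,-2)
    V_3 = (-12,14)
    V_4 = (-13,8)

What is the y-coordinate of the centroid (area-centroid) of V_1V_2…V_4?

43/6

Apply the surveyor's formula. First the cross-terms c_i = x_i·y_{i+1} − x_{i+1}·y_i:
  87, -150, 86, 5  ⇒  2A = 28, A = 14.
Then Σ (y_i + y_{i+1})·c_i = 602, so ȳ = 602 / (6·14) = 43/6.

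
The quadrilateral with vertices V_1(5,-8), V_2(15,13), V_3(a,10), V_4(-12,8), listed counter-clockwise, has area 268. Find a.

The doubled signed area Σ (x_i y_{i+1} − x_{i+1} y_i) is linear in a.
With a=0 it equals 511; the coefficient of a is -5 (from the two edges through V_3).
So -5·a + 511 = 2·268 = 536 ⇒ a = -5.

-5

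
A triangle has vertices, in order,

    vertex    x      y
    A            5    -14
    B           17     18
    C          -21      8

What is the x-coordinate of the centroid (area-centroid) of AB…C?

1/3

Apply the shoelace (surveyor's) formula. First the cross-terms c_i = x_i·y_{i+1} − x_{i+1}·y_i:
  328, 514, 254  ⇒  2A = 1096, A = 548.
Then Σ (x_i + x_{i+1})·c_i = 1096, so x̄ = 1096 / (6·548) = 1/3.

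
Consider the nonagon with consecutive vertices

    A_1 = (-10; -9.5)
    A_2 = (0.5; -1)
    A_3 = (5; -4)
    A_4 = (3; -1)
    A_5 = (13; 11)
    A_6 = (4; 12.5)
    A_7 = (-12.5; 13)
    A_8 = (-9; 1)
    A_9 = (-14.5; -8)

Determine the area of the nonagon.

323.125

Apply the shoelace (surveyor's) formula: 2A = Σ (x_i·y_{i+1} − x_{i+1}·y_i), indices taken mod 9.
Cross-terms: 14.75, 3, 7, 46, 118.5, 208.25, 104.5, 86.5, 57.75  ⇒  Σ = 646.25
Area = |Σ|/2 = 323.125.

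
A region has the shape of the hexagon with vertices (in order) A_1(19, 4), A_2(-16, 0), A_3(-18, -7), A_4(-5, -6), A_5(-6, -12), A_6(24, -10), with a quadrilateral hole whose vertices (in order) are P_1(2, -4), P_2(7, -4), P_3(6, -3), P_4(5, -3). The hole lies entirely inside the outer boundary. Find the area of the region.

Outer boundary:
Apply the shoelace (surveyor's) formula: 2A = Σ (x_i·y_{i+1} − x_{i+1}·y_i), indices taken mod 6.
A_1→A_2: (19)(0) − (-16)(4) = 64
A_2→A_3: (-16)(-7) − (-18)(0) = 112
A_3→A_4: (-18)(-6) − (-5)(-7) = 73
A_4→A_5: (-5)(-12) − (-6)(-6) = 24
A_5→A_6: (-6)(-10) − (24)(-12) = 348
A_6→A_1: (24)(4) − (19)(-10) = 286
Σ = 907
Area = |Σ|/2 = 453.5.
Hole:
Apply the shoelace formula: 2A = Σ (x_i·y_{i+1} − x_{i+1}·y_i), indices taken mod 4.
Cross-terms: 20, 3, -3, -14  ⇒  Σ = 6
Area = |Σ|/2 = 3.
Net area = 453.5 − 3 = 450.5.

450.5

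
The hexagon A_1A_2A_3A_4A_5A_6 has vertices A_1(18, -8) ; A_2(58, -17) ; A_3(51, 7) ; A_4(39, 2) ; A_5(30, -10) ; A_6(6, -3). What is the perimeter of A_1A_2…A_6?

|A_1A_2| = √((40)² + (-9)²) = √1681 = 41
|A_2A_3| = √((-7)² + (24)²) = √625 = 25
|A_3A_4| = √((-12)² + (-5)²) = √169 = 13
|A_4A_5| = √((-9)² + (-12)²) = √225 = 15
|A_5A_6| = √((-24)² + (7)²) = √625 = 25
|A_6A_1| = √((12)² + (-5)²) = √169 = 13
Perimeter = 41 + 25 + 13 + 15 + 25 + 13 = 132.

132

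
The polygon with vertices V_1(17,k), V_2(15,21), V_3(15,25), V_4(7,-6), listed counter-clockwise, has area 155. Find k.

The doubled signed area Σ (x_i y_{i+1} − x_{i+1} y_i) is linear in k.
With k=0 it equals 254; the coefficient of k is -8 (from the two edges through V_1).
So -8·k + 254 = 2·155 = 310 ⇒ k = -7.

-7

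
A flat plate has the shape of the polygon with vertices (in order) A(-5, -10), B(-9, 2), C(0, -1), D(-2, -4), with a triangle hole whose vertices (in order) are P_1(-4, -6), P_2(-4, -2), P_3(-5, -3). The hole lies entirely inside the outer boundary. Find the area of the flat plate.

Outer boundary:
Σ = (-100) + (9) + (-2) + (0) = -93
Area = |Σ|/2 = 46.5.
Hole:
P_1→P_2: (-4)(-2) − (-4)(-6) = -16
P_2→P_3: (-4)(-3) − (-5)(-2) = 2
P_3→P_1: (-5)(-6) − (-4)(-3) = 18
Σ = 4
Area = |Σ|/2 = 2.
Net area = 46.5 − 2 = 44.5.

44.5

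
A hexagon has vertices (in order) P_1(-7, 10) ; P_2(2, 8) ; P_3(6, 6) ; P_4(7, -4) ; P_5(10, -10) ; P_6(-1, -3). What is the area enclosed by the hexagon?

Apply the shoelace formula: 2A = Σ (x_i·y_{i+1} − x_{i+1}·y_i), indices taken mod 6.
Cross-terms: -76, -36, -66, -30, -40, -31  ⇒  Σ = -279
Area = |Σ|/2 = 139.5.

139.5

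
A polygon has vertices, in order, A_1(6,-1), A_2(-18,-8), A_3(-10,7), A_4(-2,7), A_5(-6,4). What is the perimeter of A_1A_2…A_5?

68

|A_1A_2| = √((-24)² + (-7)²) = √625 = 25
|A_2A_3| = √((8)² + (15)²) = √289 = 17
|A_3A_4| = √((8)² + (0)²) = √64 = 8
|A_4A_5| = √((-4)² + (-3)²) = √25 = 5
|A_5A_1| = √((12)² + (-5)²) = √169 = 13
Perimeter = 25 + 17 + 8 + 5 + 13 = 68.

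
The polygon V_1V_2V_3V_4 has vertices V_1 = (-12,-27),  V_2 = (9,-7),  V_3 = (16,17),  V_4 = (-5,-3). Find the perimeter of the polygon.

108

|V_1V_2| = √((21)² + (20)²) = √841 = 29
|V_2V_3| = √((7)² + (24)²) = √625 = 25
|V_3V_4| = √((-21)² + (-20)²) = √841 = 29
|V_4V_1| = √((-7)² + (-24)²) = √625 = 25
Perimeter = 29 + 25 + 29 + 25 = 108.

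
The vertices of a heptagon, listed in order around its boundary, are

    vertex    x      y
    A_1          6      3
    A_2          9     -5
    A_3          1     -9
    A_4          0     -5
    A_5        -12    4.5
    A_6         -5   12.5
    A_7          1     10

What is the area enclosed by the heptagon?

Σ = (-57) + (-76) + (-5) + (-60) + (-127.5) + (-62.5) + (-57) = -445
Area = |Σ|/2 = 222.5.

222.5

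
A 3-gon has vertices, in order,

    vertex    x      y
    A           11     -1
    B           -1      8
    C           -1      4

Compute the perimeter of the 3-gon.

32

|AB| = √((-12)² + (9)²) = √225 = 15
|BC| = √((0)² + (-4)²) = √16 = 4
|CA| = √((12)² + (-5)²) = √169 = 13
Perimeter = 15 + 4 + 13 = 32.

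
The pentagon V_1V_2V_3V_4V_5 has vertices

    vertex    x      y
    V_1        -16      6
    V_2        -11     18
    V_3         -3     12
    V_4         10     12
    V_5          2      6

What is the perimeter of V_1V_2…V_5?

|V_1V_2| = √((5)² + (12)²) = √169 = 13
|V_2V_3| = √((8)² + (-6)²) = √100 = 10
|V_3V_4| = √((13)² + (0)²) = √169 = 13
|V_4V_5| = √((-8)² + (-6)²) = √100 = 10
|V_5V_1| = √((-18)² + (0)²) = √324 = 18
Perimeter = 13 + 10 + 13 + 10 + 18 = 64.

64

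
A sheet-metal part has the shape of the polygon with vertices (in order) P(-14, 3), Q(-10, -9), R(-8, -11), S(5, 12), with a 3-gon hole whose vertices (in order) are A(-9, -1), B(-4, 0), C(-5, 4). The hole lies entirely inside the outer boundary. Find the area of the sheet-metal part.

157.5

Outer boundary:
Σ = (156) + (38) + (-41) + (183) = 336
Area = |Σ|/2 = 168.
Hole:
Σ = (-4) + (-16) + (41) = 21
Area = |Σ|/2 = 10.5.
Net area = 168 − 10.5 = 157.5.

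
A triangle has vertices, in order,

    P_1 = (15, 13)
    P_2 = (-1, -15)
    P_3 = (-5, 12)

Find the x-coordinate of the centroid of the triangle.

3

Apply the shoelace formula. First the cross-terms c_i = x_i·y_{i+1} − x_{i+1}·y_i:
  -212, -87, -245  ⇒  2A = -544, A = -272.
Then Σ (x_i + x_{i+1})·c_i = -4896, so x̄ = -4896 / (6·(-272)) = 3.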